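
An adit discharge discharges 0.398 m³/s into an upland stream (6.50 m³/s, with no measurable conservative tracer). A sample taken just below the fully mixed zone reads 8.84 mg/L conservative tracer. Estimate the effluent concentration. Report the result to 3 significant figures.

153 mg/L

Mass balance: 6.500·0 + 0.3980·Cₑ = 6.898·8.840
→ Cₑ = (6.898·8.840 − 6.500·0) / 0.3980 = 153.2 mg/L.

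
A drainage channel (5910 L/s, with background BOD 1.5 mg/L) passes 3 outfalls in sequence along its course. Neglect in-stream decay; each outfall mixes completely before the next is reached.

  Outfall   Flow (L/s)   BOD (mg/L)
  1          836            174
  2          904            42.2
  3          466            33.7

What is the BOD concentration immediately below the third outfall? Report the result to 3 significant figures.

Below outfall 1: Q → 6746 L/s, C = (5910·1.500 + 836.0·174.0)/6746 = 22.88 mg/L.
Below outfall 2: Q → 7650 L/s, C = (6746·22.88 + 904.0·42.20)/7650 = 25.16 mg/L.
Below outfall 3: Q → 8116 L/s, C = (7650·25.16 + 466.0·33.70)/8116 = 25.65 mg/L.

25.7 mg/L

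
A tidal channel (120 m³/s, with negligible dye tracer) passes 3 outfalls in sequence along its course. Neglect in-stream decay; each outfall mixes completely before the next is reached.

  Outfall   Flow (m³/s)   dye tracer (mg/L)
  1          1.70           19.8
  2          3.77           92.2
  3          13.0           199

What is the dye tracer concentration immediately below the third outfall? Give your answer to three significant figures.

Outfall 1: combined Q = 121.7 m³/s; C = (120.0·0 + 1.700·19.80)/121.7 = 0.2766 mg/L.
Outfall 2: combined Q = 125.5 m³/s; C = (121.7·0.2766 + 3.770·92.20)/125.5 = 3.039 mg/L.
Outfall 3: combined Q = 138.5 m³/s; C = (125.5·3.039 + 13.00·199.0)/138.5 = 21.44 mg/L.

21.4 mg/L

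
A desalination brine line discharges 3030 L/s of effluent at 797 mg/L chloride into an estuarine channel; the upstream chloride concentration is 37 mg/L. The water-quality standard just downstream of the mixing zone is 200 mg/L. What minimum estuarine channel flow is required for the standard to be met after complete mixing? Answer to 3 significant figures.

11100 L/s

Set C_mix = 200: (Q·37.00 + 3030·797.0) / (Q + 3030) = 200
→ Q = 3030·(797.0 − 200)/(200 − 37.00) = 11100 L/s.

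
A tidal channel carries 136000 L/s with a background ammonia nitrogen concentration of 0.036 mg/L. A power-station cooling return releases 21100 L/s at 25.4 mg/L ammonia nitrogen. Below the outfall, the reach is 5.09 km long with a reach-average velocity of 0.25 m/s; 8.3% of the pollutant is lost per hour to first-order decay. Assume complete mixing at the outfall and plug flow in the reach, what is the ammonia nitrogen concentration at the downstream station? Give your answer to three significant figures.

2.11 mg/L

Mass balance: C = (136000·0.03600 + 21100·25.40) / 157100 = 540800/157100 = 3.443 mg/L.
Travel time t = 5.09·1000 / 0.25 = 20360 s = 5.656 h.
8.3%/h lost → k = −ln(1 − 0.083) = 0.08665 h⁻¹.
Applying C = C₀e^(−kt): 3.443 × 0.6126 = 2.109 mg/L.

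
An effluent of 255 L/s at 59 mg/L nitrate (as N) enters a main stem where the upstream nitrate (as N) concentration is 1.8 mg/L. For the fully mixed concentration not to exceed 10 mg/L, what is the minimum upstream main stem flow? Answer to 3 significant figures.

1520 L/s

Set C_mix = 10: (Q·1.800 + 255.0·59.00) / (Q + 255.0) = 10
→ Q = 255.0·(59.00 − 10)/(10 − 1.800) = 1524 L/s.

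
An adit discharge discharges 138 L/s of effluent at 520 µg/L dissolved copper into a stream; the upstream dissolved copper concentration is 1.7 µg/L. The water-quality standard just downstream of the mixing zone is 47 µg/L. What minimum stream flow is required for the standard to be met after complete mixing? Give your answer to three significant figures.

Set C_mix = 47: (Q·1.700 + 138.0·520.0) / (Q + 138.0) = 47
→ Q = 138.0·(520.0 − 47)/(47 − 1.700) = 1441 L/s.

1440 L/s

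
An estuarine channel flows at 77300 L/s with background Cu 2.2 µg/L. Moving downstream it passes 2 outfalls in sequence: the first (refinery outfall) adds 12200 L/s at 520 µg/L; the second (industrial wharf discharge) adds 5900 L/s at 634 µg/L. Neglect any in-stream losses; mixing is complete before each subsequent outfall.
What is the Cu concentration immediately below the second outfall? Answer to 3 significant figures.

Below outfall 1: Q → 89500 L/s, C = (77300·2.200 + 12200·520.0)/89500 = 72.78 µg/L.
Below outfall 2: Q → 95400 L/s, C = (89500·72.78 + 5900·634.0)/95400 = 107.5 µg/L.

107 µg/L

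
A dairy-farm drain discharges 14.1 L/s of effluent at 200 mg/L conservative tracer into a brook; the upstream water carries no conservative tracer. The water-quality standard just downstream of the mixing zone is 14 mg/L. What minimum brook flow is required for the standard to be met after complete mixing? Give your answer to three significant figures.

Set C_mix = 14: (Q·0 + 14.10·200.0) / (Q + 14.10) = 14
→ Q = 14.10·(200.0 − 14)/(14 − 0) = 187.3 L/s.

187 L/s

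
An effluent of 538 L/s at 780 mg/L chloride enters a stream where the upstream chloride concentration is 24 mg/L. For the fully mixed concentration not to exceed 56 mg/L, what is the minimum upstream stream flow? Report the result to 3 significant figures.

12200 L/s

Set C_mix = 56: (Q·24.00 + 538.0·780.0) / (Q + 538.0) = 56
→ Q = 538.0·(780.0 − 56)/(56 − 24.00) = 12170 L/s.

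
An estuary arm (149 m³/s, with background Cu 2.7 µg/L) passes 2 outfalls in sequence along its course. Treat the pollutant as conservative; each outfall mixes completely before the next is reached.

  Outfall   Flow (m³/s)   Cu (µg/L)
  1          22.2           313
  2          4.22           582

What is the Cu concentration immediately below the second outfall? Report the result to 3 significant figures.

Below outfall 1: Q → 171.2 m³/s, C = (149.0·2.700 + 22.20·313.0)/171.2 = 42.94 µg/L.
Below outfall 2: Q → 175.4 m³/s, C = (171.2·42.94 + 4.220·582.0)/175.4 = 55.91 µg/L.

55.9 µg/L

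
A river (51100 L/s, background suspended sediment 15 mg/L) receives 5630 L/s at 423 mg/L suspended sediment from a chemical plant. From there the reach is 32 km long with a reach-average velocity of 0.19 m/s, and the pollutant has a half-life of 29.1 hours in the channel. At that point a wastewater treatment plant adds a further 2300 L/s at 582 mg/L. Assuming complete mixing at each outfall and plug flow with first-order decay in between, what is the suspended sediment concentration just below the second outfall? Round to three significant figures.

Mixed concentration C = ΣQC/ΣQ = (51100·15.00 + 5630·423.0) / 56730 = 3148000/56730 = 55.49 mg/L; combined flow 56730 L/s.
Travel time t = 32·1000 / 0.19 = 168400 s = 46.78 h.
Half-life 29.1 h → k = ln 2 / 29.1 = 0.02382 h⁻¹ = 0.5717 d⁻¹.
Decay over the reach: 55.49·exp(−kt) = 55.49·0.3281 = 18.21 mg/L.
Second outfall: C = (56730·18.21 + 2300·582.0)/59030 = 40.18 mg/L.

40.2 mg/L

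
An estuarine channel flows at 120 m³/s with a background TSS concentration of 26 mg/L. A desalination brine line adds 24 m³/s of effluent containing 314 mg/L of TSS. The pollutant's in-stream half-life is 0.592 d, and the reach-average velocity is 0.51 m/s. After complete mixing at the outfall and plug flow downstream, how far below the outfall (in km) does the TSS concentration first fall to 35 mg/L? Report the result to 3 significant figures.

28.2 km

Mixed concentration C = ΣQC/ΣQ = (120.0·26.00 + 24.00·314.0) / 144.0 = 10660/144.0 = 74.00 mg/L.
Half-life 0.592 d → k = ln 2 / 0.592 = 1.171 d⁻¹.
Set 74.00·exp(−k·t) = 35 → t = ln(74.00/35)/k = 55250 s = 15.35 h.
Distance = v·t = 0.51·55250 = 28180 m = 28.18 km.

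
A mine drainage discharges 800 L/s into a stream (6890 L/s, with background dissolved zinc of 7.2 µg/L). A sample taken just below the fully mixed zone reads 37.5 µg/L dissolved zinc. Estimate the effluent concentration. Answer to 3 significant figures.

298 µg/L

Mass balance: 6890·7.200 + 800.0·Cₑ = 7690·37.50
→ Cₑ = (7690·37.50 − 6890·7.200) / 800.0 = 298.5 µg/L.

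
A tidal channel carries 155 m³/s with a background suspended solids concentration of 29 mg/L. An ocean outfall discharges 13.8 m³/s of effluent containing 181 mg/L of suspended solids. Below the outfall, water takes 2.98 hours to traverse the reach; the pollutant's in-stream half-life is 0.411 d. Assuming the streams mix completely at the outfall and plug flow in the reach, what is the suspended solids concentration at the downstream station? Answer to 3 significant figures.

Mixed concentration C = ΣQC/ΣQ = (155.0·29.00 + 13.80·181.0) / 168.8 = 6993/168.8 = 41.43 mg/L.
Half-life 0.411 d → k = ln 2 / 0.411 = 1.686 d⁻¹.
Applying C = C₀e^(−kt): 41.43 × 0.8111 = 33.60 mg/L.

33.6 mg/L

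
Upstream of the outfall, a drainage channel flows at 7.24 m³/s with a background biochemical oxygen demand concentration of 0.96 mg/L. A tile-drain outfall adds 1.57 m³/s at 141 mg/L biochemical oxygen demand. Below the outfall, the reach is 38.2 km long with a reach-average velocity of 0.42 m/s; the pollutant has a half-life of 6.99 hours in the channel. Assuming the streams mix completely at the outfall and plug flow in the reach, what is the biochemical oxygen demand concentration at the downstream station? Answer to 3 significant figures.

Mass balance: C = (7.240·0.9600 + 1.570·141.0) / 8.810 = 228.3/8.810 = 25.92 mg/L.
Travel time t = 38.2·1000 / 0.42 = 90950 s = 25.26 h.
Half-life 6.99 h → k = ln 2 / 6.99 = 0.09916 h⁻¹ = 2.380 d⁻¹.
First-order decay: C = 25.92·exp(−k·t) = 25.92·0.08165 = 2.116 mg/L.

2.12 mg/L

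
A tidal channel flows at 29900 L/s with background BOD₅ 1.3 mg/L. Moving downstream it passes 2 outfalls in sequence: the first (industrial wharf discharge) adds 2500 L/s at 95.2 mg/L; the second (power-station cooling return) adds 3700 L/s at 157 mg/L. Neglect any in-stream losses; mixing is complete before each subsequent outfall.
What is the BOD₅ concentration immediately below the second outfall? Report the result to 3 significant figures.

Outfall 1: combined Q = 32400 L/s; C = (29900·1.300 + 2500·95.20)/32400 = 8.545 mg/L.
Outfall 2: combined Q = 36100 L/s; C = (32400·8.545 + 3700·157.0)/36100 = 23.76 mg/L.

23.8 mg/L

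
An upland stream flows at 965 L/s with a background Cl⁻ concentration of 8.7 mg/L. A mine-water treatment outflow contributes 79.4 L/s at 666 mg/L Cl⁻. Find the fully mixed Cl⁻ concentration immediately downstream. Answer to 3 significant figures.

After mixing, C = (965.0·8.700 + 79.40·666.0) / 1044 = 61280/1044 = 58.67 mg/L.

58.7 mg/L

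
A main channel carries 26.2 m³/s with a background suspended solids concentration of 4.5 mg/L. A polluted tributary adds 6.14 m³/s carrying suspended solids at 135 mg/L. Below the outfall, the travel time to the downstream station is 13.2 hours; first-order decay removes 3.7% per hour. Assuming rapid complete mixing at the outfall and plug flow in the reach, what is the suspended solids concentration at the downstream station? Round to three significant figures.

17.8 mg/L

Flow-weighted average: C = (26.20·4.500 + 6.140·135.0) / 32.34 = 946.8/32.34 = 29.28 mg/L.
3.7%/h lost → k = −ln(1 − 0.037) = 0.03770 h⁻¹.
First-order decay: C = 29.28·exp(−k·t) = 29.28·0.6079 = 17.80 mg/L.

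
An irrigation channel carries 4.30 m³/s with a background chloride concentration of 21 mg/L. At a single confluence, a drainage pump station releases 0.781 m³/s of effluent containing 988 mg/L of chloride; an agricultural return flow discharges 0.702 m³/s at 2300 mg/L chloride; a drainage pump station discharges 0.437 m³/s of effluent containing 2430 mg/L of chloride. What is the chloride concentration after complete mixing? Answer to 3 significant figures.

569 mg/L

After mixing, C = (4.300·21.00 + 0.7810·988.0 + 0.7020·2300 + 0.4370·2430) / 6.220 = 3538/6.220 = 568.9 mg/L.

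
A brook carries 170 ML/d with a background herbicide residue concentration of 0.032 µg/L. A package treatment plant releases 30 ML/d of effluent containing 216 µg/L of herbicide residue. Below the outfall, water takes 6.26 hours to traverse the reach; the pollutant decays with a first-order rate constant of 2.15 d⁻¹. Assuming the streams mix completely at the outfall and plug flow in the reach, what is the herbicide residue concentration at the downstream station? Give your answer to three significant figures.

18.5 µg/L

Flow-weighted average: C = (170.0·0.03200 + 30.00·216.0) / 200.0 = 6485/200.0 = 32.43 µg/L.
Decay over the reach: 32.43·exp(−kt) = 32.43·0.5708 = 18.51 µg/L.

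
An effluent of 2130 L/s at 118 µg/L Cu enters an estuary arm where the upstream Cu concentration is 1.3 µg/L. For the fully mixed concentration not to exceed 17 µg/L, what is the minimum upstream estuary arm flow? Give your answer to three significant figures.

Set C_mix = 17: (Q·1.300 + 2130·118.0) / (Q + 2130) = 17
→ Q = 2130·(118.0 − 17)/(17 − 1.300) = 13700 L/s.

13700 L/s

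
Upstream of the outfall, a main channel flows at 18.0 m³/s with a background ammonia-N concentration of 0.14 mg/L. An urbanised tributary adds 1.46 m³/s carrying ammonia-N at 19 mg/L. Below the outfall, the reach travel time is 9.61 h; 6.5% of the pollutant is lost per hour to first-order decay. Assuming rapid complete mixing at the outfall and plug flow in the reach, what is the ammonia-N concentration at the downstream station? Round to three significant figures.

Mass balance: C = (18.00·0.1400 + 1.460·19.00) / 19.46 = 30.26/19.46 = 1.555 mg/L.
6.5%/h lost → k = −ln(1 − 0.065) = 0.06721 h⁻¹.
Applying C = C₀e^(−kt): 1.555 × 0.5242 = 0.8151 mg/L.

0.815 mg/L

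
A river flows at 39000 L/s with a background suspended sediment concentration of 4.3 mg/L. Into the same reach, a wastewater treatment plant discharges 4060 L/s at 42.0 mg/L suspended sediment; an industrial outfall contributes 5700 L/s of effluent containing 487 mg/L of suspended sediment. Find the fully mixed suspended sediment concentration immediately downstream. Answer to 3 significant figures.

63.9 mg/L

After mixing, C = (39000·4.300 + 4060·42.00 + 5700·487.0) / 48760 = 3114000/48760 = 63.87 mg/L.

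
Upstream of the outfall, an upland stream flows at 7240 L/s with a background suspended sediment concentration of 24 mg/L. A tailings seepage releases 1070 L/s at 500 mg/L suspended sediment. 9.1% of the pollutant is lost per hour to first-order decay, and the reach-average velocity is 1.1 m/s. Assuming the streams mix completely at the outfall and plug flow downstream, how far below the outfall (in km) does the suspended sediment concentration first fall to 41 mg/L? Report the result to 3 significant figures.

Conservation of mass: C = (7240·24.00 + 1070·500.0) / 8310 = 708800/8310 = 85.29 mg/L.
9.1%/h lost → k = −ln(1 − 0.091) = 0.09541 h⁻¹.
Set 85.29·exp(−k·t) = 41 → t = ln(85.29/41)/k = 27640 s = 7.677 h.
Distance = v·t = 1.1·27640 = 30400 m = 30.40 km.

30.4 km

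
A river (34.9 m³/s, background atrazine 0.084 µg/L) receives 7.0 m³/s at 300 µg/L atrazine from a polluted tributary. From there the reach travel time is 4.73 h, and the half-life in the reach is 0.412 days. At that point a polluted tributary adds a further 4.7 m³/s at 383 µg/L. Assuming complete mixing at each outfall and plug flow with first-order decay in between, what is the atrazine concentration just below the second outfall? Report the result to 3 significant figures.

71.0 µg/L

After mixing, C = (34.90·0.08400 + 7.000·300.0) / 41.90 = 2103/41.90 = 50.19 µg/L; combined flow 41.90 m³/s.
Half-life 0.412 d → k = ln 2 / 0.412 = 1.682 d⁻¹.
First-order decay: C = 50.19·exp(−k·t) = 50.19·0.7178 = 36.03 µg/L.
Second outfall: C = (41.90·36.03 + 4.700·383.0)/46.60 = 71.02 µg/L.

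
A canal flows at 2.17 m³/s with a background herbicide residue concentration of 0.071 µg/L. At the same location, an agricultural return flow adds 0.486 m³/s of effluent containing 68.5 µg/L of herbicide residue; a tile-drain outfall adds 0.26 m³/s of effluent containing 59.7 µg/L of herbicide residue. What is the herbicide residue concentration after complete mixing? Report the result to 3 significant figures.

16.8 µg/L

Conservation of mass: C = (2.170·0.07100 + 0.4860·68.50 + 0.2600·59.70) / 2.916 = 48.97/2.916 = 16.79 µg/L.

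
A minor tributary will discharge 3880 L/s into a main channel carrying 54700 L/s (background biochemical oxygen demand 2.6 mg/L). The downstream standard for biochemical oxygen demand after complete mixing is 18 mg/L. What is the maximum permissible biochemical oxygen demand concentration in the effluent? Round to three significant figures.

235 mg/L

At the limit, (Qr·Cr + Qe·Cₑ)/(Qr + Qe) = 18:
Cₑ = (58580·18 − 54700·2.600) / 3880 = 235.1 mg/L.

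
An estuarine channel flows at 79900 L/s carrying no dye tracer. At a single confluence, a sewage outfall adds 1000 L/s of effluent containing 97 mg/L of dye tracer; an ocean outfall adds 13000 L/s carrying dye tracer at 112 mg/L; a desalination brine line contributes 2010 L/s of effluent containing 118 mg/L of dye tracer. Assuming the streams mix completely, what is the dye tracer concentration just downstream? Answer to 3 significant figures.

18.7 mg/L

Flow-weighted average: C = (79900·0 + 1000·97.00 + 13000·112.0 + 2010·118.0) / 95910 = 1790000/95910 = 18.67 mg/L.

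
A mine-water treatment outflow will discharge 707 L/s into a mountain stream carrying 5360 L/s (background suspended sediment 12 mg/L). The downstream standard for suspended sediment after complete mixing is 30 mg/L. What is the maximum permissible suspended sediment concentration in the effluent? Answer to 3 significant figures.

166 mg/L

At the limit, (Qr·Cr + Qe·Cₑ)/(Qr + Qe) = 30:
Cₑ = (6067·30 − 5360·12.00) / 707.0 = 166.5 mg/L.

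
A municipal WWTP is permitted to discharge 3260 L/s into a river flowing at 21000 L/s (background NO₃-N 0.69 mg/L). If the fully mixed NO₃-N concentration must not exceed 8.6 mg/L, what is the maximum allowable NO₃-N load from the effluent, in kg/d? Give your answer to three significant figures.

Mass balance at the limit: 21000·0.6900 + 3260·Cₑ = 24260·8.6 → Cₑ = 59.55 mg/L.
3260 L/s = 3.260 m³/s. Load = 3.260 m³/s × 59.55 g/m³ × 86 400 s/d = 16770 kg/d.

16800 kg/d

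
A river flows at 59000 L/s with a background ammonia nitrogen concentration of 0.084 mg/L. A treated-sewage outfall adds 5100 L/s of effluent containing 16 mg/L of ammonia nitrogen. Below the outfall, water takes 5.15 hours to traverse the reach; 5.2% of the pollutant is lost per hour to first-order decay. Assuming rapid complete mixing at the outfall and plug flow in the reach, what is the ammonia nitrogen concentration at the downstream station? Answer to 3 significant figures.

1.03 mg/L

Mass balance: C = (59000·0.08400 + 5100·16.00) / 64100 = 86560/64100 = 1.350 mg/L.
5.2%/h lost → k = −ln(1 − 0.052) = 0.05340 h⁻¹.
Applying C = C₀e^(−kt): 1.350 × 0.7596 = 1.026 mg/L.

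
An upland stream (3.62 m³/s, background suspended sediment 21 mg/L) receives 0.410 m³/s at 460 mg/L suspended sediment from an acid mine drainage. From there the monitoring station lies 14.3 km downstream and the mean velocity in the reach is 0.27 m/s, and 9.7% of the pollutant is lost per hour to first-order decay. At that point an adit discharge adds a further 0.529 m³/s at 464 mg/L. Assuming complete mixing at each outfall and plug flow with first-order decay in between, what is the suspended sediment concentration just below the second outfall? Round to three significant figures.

Flow-weighted average: C = (3.620·21.00 + 0.4100·460.0) / 4.030 = 264.6/4.030 = 65.66 mg/L; combined flow 4.030 m³/s.
Travel time t = 14.3·1000 / 0.27 = 52960 s = 14.71 h.
9.7%/h lost → k = −ln(1 − 0.097) = 0.1020 h⁻¹.
Applying C = C₀e^(−kt): 65.66 × 0.2229 = 14.64 mg/L.
Second outfall: C = (4.030·14.64 + 0.5290·464.0)/4.559 = 66.78 mg/L.

66.8 mg/L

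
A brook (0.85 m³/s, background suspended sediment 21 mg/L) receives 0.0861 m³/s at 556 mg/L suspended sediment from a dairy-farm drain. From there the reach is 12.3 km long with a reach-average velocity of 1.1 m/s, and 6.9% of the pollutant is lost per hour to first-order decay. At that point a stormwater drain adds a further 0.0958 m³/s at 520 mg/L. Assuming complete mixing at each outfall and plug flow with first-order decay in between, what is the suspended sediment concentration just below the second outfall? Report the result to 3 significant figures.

Flow-weighted average: C = (0.8500·21.00 + 0.08610·556.0) / 0.9361 = 65.72/0.9361 = 70.21 mg/L; combined flow 0.9361 m³/s.
Travel time t = 12.3·1000 / 1.1 = 11180 s = 3.106 h.
6.9%/h lost → k = −ln(1 − 0.069) = 0.07150 h⁻¹.
First-order decay: C = 70.21·exp(−k·t) = 70.21·0.8009 = 56.23 mg/L.
At the second outfall, C = (0.9361·56.23 + 0.09580·520.0) / (0.9361 + 0.09580) = 99.28 mg/L.

99.3 mg/L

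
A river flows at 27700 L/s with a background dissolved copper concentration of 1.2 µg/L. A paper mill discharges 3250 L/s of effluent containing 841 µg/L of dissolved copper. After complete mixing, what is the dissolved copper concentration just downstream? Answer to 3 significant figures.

89.4 µg/L

Flow-weighted average: C = (27700·1.200 + 3250·841.0) / 30950 = 2766000/30950 = 89.39 µg/L.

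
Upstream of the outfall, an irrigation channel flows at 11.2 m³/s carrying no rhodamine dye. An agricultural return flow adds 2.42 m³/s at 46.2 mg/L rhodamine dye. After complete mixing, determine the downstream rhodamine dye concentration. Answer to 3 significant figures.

8.21 mg/L

Mixed concentration C = ΣQC/ΣQ = (11.20·0 + 2.420·46.20) / 13.62 = 111.8/13.62 = 8.209 mg/L.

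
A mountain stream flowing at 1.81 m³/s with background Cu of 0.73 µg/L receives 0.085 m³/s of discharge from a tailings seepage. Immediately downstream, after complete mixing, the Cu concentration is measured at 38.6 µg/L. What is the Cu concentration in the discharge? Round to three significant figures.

845 µg/L

Mass balance: 1.810·0.7300 + 0.08500·Cₑ = 1.895·38.60
→ Cₑ = (1.895·38.60 − 1.810·0.7300) / 0.08500 = 845.0 µg/L.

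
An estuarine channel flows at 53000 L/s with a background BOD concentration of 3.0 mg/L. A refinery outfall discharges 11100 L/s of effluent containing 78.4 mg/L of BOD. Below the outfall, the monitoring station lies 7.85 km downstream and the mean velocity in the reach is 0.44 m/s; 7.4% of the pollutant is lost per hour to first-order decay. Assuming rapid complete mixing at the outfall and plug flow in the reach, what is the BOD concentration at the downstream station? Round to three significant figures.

11.0 mg/L

Conservation of mass: C = (53000·3.000 + 11100·78.40) / 64100 = 1029000/64100 = 16.06 mg/L.
Travel time t = 7.85·1000 / 0.44 = 17840 s = 4.956 h.
7.4%/h lost → k = −ln(1 − 0.074) = 0.07688 h⁻¹.
Applying C = C₀e^(−kt): 16.06 × 0.6832 = 10.97 mg/L.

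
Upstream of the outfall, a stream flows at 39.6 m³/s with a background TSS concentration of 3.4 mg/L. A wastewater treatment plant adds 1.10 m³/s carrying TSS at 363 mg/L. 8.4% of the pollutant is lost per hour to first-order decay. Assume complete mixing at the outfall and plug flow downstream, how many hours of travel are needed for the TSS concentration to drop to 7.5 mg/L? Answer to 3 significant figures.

6.37 h

Flow-weighted average: C = (39.60·3.400 + 1.100·363.0) / 40.70 = 533.9/40.70 = 13.12 mg/L.
8.4%/h lost → k = −ln(1 − 0.084) = 0.08774 h⁻¹.
13.12·exp(−k·t) = 7.5 → t = ln(13.12/7.5)/k = 22940 s = 6.373 h.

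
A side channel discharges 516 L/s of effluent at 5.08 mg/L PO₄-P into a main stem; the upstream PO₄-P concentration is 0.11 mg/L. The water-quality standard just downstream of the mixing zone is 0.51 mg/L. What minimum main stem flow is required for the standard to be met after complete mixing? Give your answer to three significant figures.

Set C_mix = 0.51: (Q·0.1100 + 516.0·5.080) / (Q + 516.0) = 0.51
→ Q = 516.0·(5.080 − 0.51)/(0.51 − 0.1100) = 5895 L/s.

5900 L/s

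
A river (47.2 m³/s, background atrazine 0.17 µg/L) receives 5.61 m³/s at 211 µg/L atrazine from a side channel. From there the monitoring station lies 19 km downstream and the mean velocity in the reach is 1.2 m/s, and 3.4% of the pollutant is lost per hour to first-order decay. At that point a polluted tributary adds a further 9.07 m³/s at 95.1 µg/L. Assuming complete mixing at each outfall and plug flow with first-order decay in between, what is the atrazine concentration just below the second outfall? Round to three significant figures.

30.5 µg/L

Conservation of mass: C = (47.20·0.1700 + 5.610·211.0) / 52.81 = 1192/52.81 = 22.57 µg/L; combined flow 52.81 m³/s.
Travel time t = 19·1000 / 1.2 = 15830 s = 4.398 h.
3.4%/h lost → k = −ln(1 − 0.034) = 0.03459 h⁻¹.
After decay, C = 22.57 × e^(−kt) = 22.57 × 0.8589 = 19.38 µg/L.
At the second outfall, C = (52.81·19.38 + 9.070·95.10) / (52.81 + 9.070) = 30.48 µg/L.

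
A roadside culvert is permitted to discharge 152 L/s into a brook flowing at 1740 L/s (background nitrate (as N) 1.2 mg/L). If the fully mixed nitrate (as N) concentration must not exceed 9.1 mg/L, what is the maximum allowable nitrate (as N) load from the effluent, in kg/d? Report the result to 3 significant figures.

1310 kg/d

Mass balance at the limit: 1740·1.200 + 152.0·Cₑ = 1892·9.1 → Cₑ = 99.53 mg/L.
152.0 L/s = 0.1520 m³/s. Load = 0.1520 m³/s × 99.53 g/m³ × 86 400 s/d = 1307 kg/d.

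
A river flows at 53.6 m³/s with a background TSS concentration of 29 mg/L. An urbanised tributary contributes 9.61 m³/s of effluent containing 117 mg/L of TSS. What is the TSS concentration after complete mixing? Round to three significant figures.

Conservation of mass: C = (53.60·29.00 + 9.610·117.0) / 63.21 = 2679/63.21 = 42.38 mg/L.

42.4 mg/L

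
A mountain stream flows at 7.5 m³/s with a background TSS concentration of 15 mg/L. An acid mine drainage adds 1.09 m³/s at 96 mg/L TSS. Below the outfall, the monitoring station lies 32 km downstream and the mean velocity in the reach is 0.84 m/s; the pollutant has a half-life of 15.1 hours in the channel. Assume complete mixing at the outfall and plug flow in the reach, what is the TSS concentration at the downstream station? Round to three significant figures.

After mixing, C = (7.500·15.00 + 1.090·96.00) / 8.590 = 217.1/8.590 = 25.28 mg/L.
Travel time t = 32·1000 / 0.84 = 38100 s = 10.58 h.
Half-life 15.1 h → k = ln 2 / 15.1 = 0.04590 h⁻¹ = 1.102 d⁻¹.
After decay, C = 25.28 × e^(−kt) = 25.28 × 0.6152 = 15.55 mg/L.

15.6 mg/L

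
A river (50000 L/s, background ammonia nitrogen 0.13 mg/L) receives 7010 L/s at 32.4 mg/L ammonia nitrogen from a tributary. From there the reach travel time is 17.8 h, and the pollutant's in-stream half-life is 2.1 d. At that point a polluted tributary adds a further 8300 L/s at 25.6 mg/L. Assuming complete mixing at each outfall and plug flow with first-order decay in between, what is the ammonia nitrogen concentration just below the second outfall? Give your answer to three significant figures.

6.05 mg/L

Flow-weighted average: C = (50000·0.1300 + 7010·32.40) / 57010 = 233600/57010 = 4.098 mg/L; combined flow 57010 L/s.
Half-life 2.1 d → k = ln 2 / 2.1 = 0.3301 d⁻¹.
Decay over the reach: 4.098·exp(−kt) = 4.098·0.7829 = 3.208 mg/L.
At the second outfall, C = (57010·3.208 + 8300·25.60) / (57010 + 8300) = 6.054 mg/L.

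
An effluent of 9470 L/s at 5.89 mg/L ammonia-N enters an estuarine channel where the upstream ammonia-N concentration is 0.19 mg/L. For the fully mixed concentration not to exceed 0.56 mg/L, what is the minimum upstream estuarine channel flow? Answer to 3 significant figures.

Set C_mix = 0.56: (Q·0.1900 + 9470·5.890) / (Q + 9470) = 0.56
→ Q = 9470·(5.890 − 0.56)/(0.56 − 0.1900) = 136400 L/s.

136000 L/s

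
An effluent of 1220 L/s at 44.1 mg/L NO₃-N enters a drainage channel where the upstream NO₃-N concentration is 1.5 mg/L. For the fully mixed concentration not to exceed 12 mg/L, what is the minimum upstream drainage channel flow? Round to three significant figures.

Set C_mix = 12: (Q·1.500 + 1220·44.10) / (Q + 1220) = 12
→ Q = 1220·(44.10 − 12)/(12 − 1.500) = 3730 L/s.

3730 L/s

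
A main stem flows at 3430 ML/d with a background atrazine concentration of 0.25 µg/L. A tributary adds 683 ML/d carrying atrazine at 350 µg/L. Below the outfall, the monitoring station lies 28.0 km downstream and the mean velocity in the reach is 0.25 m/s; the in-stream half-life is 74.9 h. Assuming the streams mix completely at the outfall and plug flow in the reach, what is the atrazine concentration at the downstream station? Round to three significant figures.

Mixed concentration C = ΣQC/ΣQ = (3430·0.2500 + 683.0·350.0) / 4113 = 239900/4113 = 58.33 µg/L.
Travel time t = 28.0·1000 / 0.25 = 112000 s = 31.11 h.
Half-life 74.9 h → k = ln 2 / 74.9 = 0.009254 h⁻¹ = 0.2221 d⁻¹.
Applying C = C₀e^(−kt): 58.33 × 0.7498 = 43.74 µg/L.

43.7 µg/L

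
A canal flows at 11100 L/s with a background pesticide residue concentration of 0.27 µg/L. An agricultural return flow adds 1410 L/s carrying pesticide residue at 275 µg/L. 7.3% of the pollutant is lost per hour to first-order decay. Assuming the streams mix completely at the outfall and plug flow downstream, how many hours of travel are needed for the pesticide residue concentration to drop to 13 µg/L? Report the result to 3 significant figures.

Mass balance: C = (11100·0.2700 + 1410·275.0) / 12510 = 390700/12510 = 31.23 µg/L.
7.3%/h lost → k = −ln(1 − 0.073) = 0.07580 h⁻¹.
31.23·exp(−k·t) = 13 → t = ln(31.23/13)/k = 41630 s = 11.56 h.

11.6 h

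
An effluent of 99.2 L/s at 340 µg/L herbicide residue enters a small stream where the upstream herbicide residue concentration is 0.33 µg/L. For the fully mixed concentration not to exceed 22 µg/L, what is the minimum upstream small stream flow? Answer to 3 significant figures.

1460 L/s

Set C_mix = 22: (Q·0.3300 + 99.20·340.0) / (Q + 99.20) = 22
→ Q = 99.20·(340.0 − 22)/(22 − 0.3300) = 1456 L/s.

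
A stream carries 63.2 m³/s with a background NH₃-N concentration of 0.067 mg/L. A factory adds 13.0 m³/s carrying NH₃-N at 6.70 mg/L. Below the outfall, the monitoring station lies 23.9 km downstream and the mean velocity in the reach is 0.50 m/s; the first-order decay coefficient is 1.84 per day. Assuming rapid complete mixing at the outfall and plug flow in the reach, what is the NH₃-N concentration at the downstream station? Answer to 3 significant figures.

0.433 mg/L

Flow-weighted average: C = (63.20·0.06700 + 13.00·6.700) / 76.20 = 91.33/76.20 = 1.199 mg/L.
Travel time t = 23.9·1000 / 0.50 = 47800 s = 13.28 h.
First-order decay: C = 1.199·exp(−k·t) = 1.199·0.3613 = 0.4331 mg/L.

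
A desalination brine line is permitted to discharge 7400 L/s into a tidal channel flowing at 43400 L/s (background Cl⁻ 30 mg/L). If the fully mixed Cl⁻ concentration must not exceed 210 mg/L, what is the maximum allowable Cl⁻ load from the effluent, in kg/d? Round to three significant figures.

Mass balance at the limit: 43400·30.00 + 7400·Cₑ = 50800·210 → Cₑ = 1266 mg/L.
7400 L/s = 7.400 m³/s. Load = 7.400 m³/s × 1266 g/m³ × 86 400 s/d = 809200 kg/d.

809000 kg/d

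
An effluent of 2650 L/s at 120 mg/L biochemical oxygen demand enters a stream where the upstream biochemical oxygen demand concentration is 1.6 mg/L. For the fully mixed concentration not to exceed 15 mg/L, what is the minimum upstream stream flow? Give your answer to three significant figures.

Set C_mix = 15: (Q·1.600 + 2650·120.0) / (Q + 2650) = 15
→ Q = 2650·(120.0 − 15)/(15 − 1.600) = 20760 L/s.

20800 L/s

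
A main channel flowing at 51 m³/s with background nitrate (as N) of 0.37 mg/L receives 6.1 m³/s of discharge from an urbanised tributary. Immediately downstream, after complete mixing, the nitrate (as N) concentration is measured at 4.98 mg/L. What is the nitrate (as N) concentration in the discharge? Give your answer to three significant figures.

Mass balance: 51.00·0.3700 + 6.100·Cₑ = 57.10·4.980
→ Cₑ = (57.10·4.980 − 51.00·0.3700) / 6.100 = 43.52 mg/L.

43.5 mg/L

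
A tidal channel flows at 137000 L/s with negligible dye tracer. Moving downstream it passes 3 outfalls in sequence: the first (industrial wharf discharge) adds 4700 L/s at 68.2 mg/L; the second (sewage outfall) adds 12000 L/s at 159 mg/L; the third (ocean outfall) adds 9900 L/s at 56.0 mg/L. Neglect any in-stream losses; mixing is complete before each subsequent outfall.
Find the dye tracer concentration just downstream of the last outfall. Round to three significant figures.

Outfall 1: combined Q = 141700 L/s; C = (137000·0 + 4700·68.20)/141700 = 2.262 mg/L.
Outfall 2: combined Q = 153700 L/s; C = (141700·2.262 + 12000·159.0)/153700 = 14.50 mg/L.
Outfall 3: combined Q = 163600 L/s; C = (153700·14.50 + 9900·56.00)/163600 = 17.01 mg/L.

17.0 mg/L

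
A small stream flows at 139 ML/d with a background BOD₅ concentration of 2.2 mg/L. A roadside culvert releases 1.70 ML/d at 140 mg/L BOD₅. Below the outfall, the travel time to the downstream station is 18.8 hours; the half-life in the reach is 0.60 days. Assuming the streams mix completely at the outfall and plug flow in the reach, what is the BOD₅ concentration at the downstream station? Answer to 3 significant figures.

Flow-weighted average: C = (139.0·2.200 + 1.700·140.0) / 140.7 = 543.8/140.7 = 3.865 mg/L.
Half-life 0.60 d → k = ln 2 / 0.60 = 1.155 d⁻¹.
First-order decay: C = 3.865·exp(−k·t) = 3.865·0.4046 = 1.564 mg/L.

1.56 mg/L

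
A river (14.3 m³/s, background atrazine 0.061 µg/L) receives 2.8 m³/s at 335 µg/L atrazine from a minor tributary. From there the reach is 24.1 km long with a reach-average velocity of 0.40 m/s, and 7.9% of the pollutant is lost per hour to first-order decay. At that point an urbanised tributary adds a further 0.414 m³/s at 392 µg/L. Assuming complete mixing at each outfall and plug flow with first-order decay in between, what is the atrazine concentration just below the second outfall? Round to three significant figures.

Mass balance: C = (14.30·0.06100 + 2.800·335.0) / 17.10 = 938.9/17.10 = 54.90 µg/L; combined flow 17.10 m³/s.
Travel time t = 24.1·1000 / 0.40 = 60250 s = 16.74 h.
7.9%/h lost → k = −ln(1 − 0.079) = 0.08230 h⁻¹.
After decay, C = 54.90 × e^(−kt) = 54.90 × 0.2523 = 13.85 µg/L.
Second outfall: C = (17.10·13.85 + 0.4140·392.0)/17.51 = 22.79 µg/L.

22.8 µg/L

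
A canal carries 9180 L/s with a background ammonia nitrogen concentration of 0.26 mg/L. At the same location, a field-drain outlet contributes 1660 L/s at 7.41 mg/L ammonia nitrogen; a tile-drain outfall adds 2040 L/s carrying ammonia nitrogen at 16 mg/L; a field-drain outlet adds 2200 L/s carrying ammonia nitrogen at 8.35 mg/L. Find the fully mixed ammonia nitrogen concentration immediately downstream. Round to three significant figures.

4.36 mg/L

Mixed concentration C = ΣQC/ΣQ = (9180·0.2600 + 1660·7.410 + 2040·16.00 + 2200·8.350) / 15080 = 65700/15080 = 4.357 mg/L.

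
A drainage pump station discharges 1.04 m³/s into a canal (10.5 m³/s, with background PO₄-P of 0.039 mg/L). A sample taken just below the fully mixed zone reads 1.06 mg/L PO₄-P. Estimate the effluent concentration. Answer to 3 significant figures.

Mass balance: 10.50·0.03900 + 1.040·Cₑ = 11.54·1.060
→ Cₑ = (11.54·1.060 − 10.50·0.03900) / 1.040 = 11.37 mg/L.

11.4 mg/L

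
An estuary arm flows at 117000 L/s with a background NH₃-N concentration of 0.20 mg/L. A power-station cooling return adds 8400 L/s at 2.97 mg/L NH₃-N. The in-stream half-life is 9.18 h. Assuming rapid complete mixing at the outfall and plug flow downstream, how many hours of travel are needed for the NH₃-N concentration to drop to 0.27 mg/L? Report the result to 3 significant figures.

4.72 h

Conservation of mass: C = (117000·0.2000 + 8400·2.970) / 125400 = 48350/125400 = 0.3856 mg/L.
Half-life 9.18 h → k = ln 2 / 9.18 = 0.07551 h⁻¹ = 1.812 d⁻¹.
0.3856·exp(−k·t) = 0.27 → t = ln(0.3856/0.27)/k = 16990 s = 4.718 h.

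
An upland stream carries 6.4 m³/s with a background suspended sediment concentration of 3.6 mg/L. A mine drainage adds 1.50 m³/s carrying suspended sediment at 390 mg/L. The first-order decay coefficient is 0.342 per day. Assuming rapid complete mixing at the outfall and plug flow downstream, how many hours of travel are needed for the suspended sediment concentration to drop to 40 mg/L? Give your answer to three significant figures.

Flow-weighted average: C = (6.400·3.600 + 1.500·390.0) / 7.900 = 608.0/7.900 = 76.97 mg/L.
76.97·exp(−k·t) = 40 → t = ln(76.97/40)/k = 165300 s = 45.93 h.

45.9 h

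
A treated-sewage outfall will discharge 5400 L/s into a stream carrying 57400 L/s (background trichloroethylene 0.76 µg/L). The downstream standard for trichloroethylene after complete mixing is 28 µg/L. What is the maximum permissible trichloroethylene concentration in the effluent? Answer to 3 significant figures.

At the limit, (Qr·Cr + Qe·Cₑ)/(Qr + Qe) = 28:
Cₑ = (62800·28 − 57400·0.7600) / 5400 = 317.6 µg/L.

318 µg/L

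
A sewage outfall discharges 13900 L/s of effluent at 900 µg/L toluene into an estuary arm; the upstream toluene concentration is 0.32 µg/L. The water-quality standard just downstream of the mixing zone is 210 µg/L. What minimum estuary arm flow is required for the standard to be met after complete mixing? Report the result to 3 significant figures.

45700 L/s

Set C_mix = 210: (Q·0.3200 + 13900·900.0) / (Q + 13900) = 210
→ Q = 13900·(900.0 − 210)/(210 − 0.3200) = 45740 L/s.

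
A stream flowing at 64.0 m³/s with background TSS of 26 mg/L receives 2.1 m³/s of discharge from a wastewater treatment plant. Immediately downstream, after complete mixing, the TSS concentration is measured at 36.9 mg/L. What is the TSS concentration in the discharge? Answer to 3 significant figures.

369 mg/L

Mass balance: 64.00·26.00 + 2.100·Cₑ = 66.10·36.90
→ Cₑ = (66.10·36.90 − 64.00·26.00) / 2.100 = 369.1 mg/L.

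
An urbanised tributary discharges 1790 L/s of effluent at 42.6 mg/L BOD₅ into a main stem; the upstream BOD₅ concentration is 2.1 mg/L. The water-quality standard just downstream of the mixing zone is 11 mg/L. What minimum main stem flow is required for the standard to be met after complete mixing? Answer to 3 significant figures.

6360 L/s

Set C_mix = 11: (Q·2.100 + 1790·42.60) / (Q + 1790) = 11
→ Q = 1790·(42.60 − 11)/(11 − 2.100) = 6356 L/s.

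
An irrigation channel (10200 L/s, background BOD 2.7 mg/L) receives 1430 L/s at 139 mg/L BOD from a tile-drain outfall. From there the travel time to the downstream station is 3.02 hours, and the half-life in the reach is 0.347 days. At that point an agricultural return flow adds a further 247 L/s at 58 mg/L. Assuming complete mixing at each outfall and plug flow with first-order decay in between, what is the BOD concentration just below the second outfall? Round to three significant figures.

16.0 mg/L

Mixed concentration C = ΣQC/ΣQ = (10200·2.700 + 1430·139.0) / 11630 = 226300/11630 = 19.46 mg/L; combined flow 11630 L/s.
Half-life 0.347 d → k = ln 2 / 0.347 = 1.998 d⁻¹.
After decay, C = 19.46 × e^(−kt) = 19.46 × 0.7777 = 15.13 mg/L.
Second outfall: C = (11630·15.13 + 247.0·58.00)/11880 = 16.03 mg/L.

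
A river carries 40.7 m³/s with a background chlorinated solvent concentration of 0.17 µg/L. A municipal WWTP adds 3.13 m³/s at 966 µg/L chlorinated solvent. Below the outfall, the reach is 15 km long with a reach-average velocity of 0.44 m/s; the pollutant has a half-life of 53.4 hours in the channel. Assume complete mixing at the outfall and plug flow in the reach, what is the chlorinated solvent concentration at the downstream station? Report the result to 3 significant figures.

Flow-weighted average: C = (40.70·0.1700 + 3.130·966.0) / 43.83 = 3030/43.83 = 69.14 µg/L.
Travel time t = 15·1000 / 0.44 = 34090 s = 9.470 h.
Half-life 53.4 h → k = ln 2 / 53.4 = 0.01298 h⁻¹ = 0.3115 d⁻¹.
Decay over the reach: 69.14·exp(−kt) = 69.14·0.8843 = 61.14 µg/L.

61.1 µg/L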